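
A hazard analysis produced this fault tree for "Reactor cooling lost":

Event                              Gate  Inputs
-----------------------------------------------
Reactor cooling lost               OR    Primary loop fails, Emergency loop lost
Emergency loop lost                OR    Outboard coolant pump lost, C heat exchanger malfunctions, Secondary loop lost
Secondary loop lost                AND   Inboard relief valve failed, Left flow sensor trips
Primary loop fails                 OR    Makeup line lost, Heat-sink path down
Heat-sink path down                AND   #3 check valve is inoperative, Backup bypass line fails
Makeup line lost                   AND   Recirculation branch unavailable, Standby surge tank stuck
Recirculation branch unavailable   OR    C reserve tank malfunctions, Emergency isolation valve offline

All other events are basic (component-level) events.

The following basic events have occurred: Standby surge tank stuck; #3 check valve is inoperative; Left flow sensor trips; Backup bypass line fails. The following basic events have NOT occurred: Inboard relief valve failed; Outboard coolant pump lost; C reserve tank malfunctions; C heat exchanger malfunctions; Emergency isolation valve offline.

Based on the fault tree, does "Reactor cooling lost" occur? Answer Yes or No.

Yes

Recirculation branch unavailable [OR]: C reserve tank malfunctions=not, Emergency isolation valve offline=not → no input occurs → does not occur.
Makeup line lost [AND]: Recirculation branch unavailable=not, Standby surge tank stuck=occurs → not all inputs occur → does not occur.
Heat-sink path down [AND]: #3 check valve is inoperative=occurs, Backup bypass line fails=occurs → all inputs occur → occurs.
Primary loop fails [OR]: Makeup line lost=not, Heat-sink path down=occurs → at least one input occurs → occurs.
Secondary loop lost [AND]: Inboard relief valve failed=not, Left flow sensor trips=occurs → not all inputs occur → does not occur.
Emergency loop lost [OR]: Outboard coolant pump lost=not, C heat exchanger malfunctions=not, Secondary loop lost=not → no input occurs → does not occur.
Reactor cooling lost [OR]: Primary loop fails=occurs, Emergency loop lost=not → at least one input occurs → occurs.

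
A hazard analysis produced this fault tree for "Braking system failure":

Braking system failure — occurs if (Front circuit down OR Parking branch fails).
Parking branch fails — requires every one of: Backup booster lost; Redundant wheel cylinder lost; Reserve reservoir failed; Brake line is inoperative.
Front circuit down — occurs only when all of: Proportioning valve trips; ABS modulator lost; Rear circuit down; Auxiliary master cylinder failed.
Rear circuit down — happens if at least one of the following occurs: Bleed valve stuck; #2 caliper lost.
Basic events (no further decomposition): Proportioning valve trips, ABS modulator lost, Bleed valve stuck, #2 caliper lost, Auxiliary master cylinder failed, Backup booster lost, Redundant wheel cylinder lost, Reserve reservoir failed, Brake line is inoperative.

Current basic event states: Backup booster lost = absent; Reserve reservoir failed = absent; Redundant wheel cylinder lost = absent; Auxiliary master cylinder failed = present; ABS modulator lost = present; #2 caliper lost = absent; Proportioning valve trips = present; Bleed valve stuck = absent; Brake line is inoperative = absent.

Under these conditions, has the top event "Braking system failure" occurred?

Rear circuit down [OR]: Bleed valve stuck=not, #2 caliper lost=not → no input occurs → does not occur.
Front circuit down [AND]: Proportioning valve trips=occurs, ABS modulator lost=occurs, Rear circuit down=not, Auxiliary master cylinder failed=occurs → not all inputs occur → does not occur.
Parking branch fails [AND]: Backup booster lost=not, Redundant wheel cylinder lost=not, Reserve reservoir failed=not, Brake line is inoperative=not → not all inputs occur → does not occur.
Braking system failure [OR]: Front circuit down=not, Parking branch fails=not → no input occurs → does not occur.

No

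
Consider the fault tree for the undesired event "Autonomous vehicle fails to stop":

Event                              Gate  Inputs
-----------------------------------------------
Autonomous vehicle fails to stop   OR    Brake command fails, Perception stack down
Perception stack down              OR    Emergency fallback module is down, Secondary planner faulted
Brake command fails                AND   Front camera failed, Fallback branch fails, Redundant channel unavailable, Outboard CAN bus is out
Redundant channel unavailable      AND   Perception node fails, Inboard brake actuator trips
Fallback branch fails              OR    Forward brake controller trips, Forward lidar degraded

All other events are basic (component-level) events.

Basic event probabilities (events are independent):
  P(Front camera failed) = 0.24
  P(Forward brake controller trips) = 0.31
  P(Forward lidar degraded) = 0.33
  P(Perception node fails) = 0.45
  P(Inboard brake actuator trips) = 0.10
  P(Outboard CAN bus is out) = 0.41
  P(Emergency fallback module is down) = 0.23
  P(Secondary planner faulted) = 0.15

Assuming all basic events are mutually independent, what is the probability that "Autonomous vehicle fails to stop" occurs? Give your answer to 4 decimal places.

0.3471

P(Fallback branch fails) [OR] = 1 − (1−0.31) × (1−0.33) = 0.537700
P(Redundant channel unavailable) [AND] = 0.45 × 0.10 = 0.045000
P(Brake command fails) [AND] = 0.24 × 0.537700 × 0.045000 × 0.41 = 0.002381
P(Perception stack down) [OR] = 1 − (1−0.23) × (1−0.15) = 0.345500
P(Autonomous vehicle fails to stop) [OR] = 1 − (1−0.002381) × (1−0.345500) = 0.347058
Rounded to 4 decimal places: P(Autonomous vehicle fails to stop) ≈ 0.3471.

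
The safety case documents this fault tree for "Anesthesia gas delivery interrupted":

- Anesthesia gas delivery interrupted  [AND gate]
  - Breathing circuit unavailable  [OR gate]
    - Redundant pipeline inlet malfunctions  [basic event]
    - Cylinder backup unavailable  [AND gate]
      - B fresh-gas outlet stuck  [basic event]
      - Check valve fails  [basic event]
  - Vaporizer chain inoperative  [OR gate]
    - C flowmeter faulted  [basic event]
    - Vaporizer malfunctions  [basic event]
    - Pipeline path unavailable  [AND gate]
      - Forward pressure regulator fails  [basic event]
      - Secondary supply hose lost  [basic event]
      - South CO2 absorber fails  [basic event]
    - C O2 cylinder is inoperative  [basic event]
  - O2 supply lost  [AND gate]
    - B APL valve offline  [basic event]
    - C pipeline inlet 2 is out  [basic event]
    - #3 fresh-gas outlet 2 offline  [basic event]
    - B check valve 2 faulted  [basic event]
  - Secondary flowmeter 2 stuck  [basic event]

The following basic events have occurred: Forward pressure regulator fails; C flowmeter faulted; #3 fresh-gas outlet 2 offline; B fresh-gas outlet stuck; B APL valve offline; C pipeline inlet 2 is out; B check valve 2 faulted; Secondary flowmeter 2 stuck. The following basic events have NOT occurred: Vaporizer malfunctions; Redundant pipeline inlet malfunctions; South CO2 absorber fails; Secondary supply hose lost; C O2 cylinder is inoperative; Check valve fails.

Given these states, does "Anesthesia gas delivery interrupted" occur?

No

Cylinder backup unavailable [AND]: B fresh-gas outlet stuck=occurs, Check valve fails=not → not all inputs occur → does not occur.
Breathing circuit unavailable [OR]: Redundant pipeline inlet malfunctions=not, Cylinder backup unavailable=not → no input occurs → does not occur.
Pipeline path unavailable [AND]: Forward pressure regulator fails=occurs, Secondary supply hose lost=not, South CO2 absorber fails=not → not all inputs occur → does not occur.
Vaporizer chain inoperative [OR]: C flowmeter faulted=occurs, Vaporizer malfunctions=not, Pipeline path unavailable=not, C O2 cylinder is inoperative=not → at least one input occurs → occurs.
O2 supply lost [AND]: B APL valve offline=occurs, C pipeline inlet 2 is out=occurs, #3 fresh-gas outlet 2 offline=occurs, B check valve 2 faulted=occurs → all inputs occur → occurs.
Anesthesia gas delivery interrupted [AND]: Breathing circuit unavailable=not, Vaporizer chain inoperative=occurs, O2 supply lost=occurs, Secondary flowmeter 2 stuck=occurs → not all inputs occur → does not occur.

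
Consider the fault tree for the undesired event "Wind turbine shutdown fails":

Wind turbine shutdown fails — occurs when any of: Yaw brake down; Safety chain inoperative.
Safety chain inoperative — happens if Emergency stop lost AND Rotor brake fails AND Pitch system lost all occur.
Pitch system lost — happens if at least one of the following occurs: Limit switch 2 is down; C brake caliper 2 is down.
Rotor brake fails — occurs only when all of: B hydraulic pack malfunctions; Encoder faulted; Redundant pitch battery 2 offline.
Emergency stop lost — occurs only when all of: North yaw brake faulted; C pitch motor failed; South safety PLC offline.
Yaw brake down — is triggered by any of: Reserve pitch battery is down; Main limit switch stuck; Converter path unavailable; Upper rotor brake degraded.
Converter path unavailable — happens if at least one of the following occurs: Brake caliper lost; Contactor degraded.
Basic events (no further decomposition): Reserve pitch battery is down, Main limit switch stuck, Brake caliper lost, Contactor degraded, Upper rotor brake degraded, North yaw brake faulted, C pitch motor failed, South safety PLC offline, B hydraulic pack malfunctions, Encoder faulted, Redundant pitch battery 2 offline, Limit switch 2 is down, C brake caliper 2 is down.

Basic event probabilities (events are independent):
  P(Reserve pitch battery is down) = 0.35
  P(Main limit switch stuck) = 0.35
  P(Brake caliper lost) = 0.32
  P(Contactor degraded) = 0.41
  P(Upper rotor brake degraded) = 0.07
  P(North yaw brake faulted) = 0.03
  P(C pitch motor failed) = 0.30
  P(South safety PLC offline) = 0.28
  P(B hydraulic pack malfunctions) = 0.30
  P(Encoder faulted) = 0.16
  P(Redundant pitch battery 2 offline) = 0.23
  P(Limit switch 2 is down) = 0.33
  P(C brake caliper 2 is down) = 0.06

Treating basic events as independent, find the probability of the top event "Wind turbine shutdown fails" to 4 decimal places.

0.8424

P(Converter path unavailable) [OR] = 1 − (1−0.32) × (1−0.41) = 0.598800
P(Yaw brake down) [OR] = 1 − (1−0.35) × (1−0.35) × (1−0.598800) × (1−0.07) = 0.842358
P(Emergency stop lost) [AND] = 0.03 × 0.30 × 0.28 = 0.002520
P(Rotor brake fails) [AND] = 0.30 × 0.16 × 0.23 = 0.011040
P(Pitch system lost) [OR] = 1 − (1−0.33) × (1−0.06) = 0.370200
P(Safety chain inoperative) [AND] = 0.002520 × 0.011040 × 0.370200 = 0.000010
P(Wind turbine shutdown fails) [OR] = 1 − (1−0.842358) × (1−0.000010) = 0.842360
Rounded to 4 decimal places: P(Wind turbine shutdown fails) ≈ 0.8424.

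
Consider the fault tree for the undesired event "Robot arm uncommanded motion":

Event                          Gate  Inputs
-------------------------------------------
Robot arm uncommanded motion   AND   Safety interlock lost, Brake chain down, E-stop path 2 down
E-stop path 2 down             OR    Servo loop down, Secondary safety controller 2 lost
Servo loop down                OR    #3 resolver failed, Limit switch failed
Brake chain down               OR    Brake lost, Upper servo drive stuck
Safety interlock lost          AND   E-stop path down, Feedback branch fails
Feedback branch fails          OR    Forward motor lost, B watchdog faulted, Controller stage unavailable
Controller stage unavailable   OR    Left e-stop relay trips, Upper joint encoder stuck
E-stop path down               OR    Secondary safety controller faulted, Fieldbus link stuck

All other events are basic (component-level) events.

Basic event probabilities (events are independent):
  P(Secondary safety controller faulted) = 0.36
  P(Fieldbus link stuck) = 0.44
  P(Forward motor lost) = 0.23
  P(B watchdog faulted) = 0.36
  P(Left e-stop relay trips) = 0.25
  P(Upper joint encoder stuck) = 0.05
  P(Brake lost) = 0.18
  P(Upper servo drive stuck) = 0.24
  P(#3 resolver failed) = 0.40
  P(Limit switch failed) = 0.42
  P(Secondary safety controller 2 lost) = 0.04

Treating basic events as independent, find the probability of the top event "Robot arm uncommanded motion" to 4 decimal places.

P(E-stop path down) [OR] = 1 − (1−0.36) × (1−0.44) = 0.641600
P(Controller stage unavailable) [OR] = 1 − (1−0.25) × (1−0.05) = 0.287500
P(Feedback branch fails) [OR] = 1 − (1−0.23) × (1−0.36) × (1−0.287500) = 0.648880
P(Safety interlock lost) [AND] = 0.641600 × 0.648880 = 0.416321
P(Brake chain down) [OR] = 1 − (1−0.18) × (1−0.24) = 0.376800
P(Servo loop down) [OR] = 1 − (1−0.40) × (1−0.42) = 0.652000
P(E-stop path 2 down) [OR] = 1 − (1−0.652000) × (1−0.04) = 0.665920
P(Robot arm uncommanded motion) [AND] = 0.416321 × 0.376800 × 0.665920 = 0.104463
Rounded to 4 decimal places: P(Robot arm uncommanded motion) ≈ 0.1045.

0.1045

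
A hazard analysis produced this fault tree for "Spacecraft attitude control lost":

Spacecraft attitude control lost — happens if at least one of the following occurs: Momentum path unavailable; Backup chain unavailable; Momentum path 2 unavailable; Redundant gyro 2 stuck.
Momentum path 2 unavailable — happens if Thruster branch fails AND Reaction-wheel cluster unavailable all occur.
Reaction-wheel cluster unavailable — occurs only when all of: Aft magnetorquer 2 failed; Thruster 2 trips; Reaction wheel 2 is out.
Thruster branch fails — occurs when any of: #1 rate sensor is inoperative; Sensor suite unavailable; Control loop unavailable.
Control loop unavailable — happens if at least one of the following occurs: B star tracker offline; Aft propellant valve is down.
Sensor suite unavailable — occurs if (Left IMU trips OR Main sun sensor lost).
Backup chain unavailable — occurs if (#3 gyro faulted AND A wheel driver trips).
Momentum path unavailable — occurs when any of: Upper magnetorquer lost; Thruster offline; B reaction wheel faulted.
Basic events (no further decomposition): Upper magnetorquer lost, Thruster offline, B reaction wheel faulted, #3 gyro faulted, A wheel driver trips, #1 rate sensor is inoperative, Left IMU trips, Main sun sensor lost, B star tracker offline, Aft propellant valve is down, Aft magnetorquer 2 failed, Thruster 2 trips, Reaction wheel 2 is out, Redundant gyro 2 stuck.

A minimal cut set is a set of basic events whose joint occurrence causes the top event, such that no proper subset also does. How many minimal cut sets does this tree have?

10

Momentum path unavailable [OR]: union of children's cut sets → 3 cut set(s).
Backup chain unavailable [AND]: one cut set from each child combined → 1 × 1 = 1 cut set(s).
Sensor suite unavailable [OR]: union of children's cut sets → 2 cut set(s).
Control loop unavailable [OR]: union of children's cut sets → 2 cut set(s).
Thruster branch fails [OR]: union of children's cut sets → 5 cut set(s).
Reaction-wheel cluster unavailable [AND]: one cut set from each child combined → 1 × 1 × 1 = 1 cut set(s).
Momentum path 2 unavailable [AND]: one cut set from each child combined → 5 × 1 = 5 cut set(s).
Spacecraft attitude control lost [OR]: union of children's cut sets → 10 cut set(s).
Minimal cut sets: {Upper magnetorquer lost}; {Thruster offline}; {B reaction wheel faulted}; {#3 gyro faulted, A wheel driver trips}; {#1 rate sensor is inoperative, Aft magnetorquer 2 failed, Reaction wheel 2 is out, Thruster 2 trips}; {Aft magnetorquer 2 failed, Left IMU trips, Reaction wheel 2 is out, Thruster 2 trips}; {Aft magnetorquer 2 failed, Main sun sensor lost, Reaction wheel 2 is out, Thruster 2 trips}; {Aft magnetorquer 2 failed, B star tracker offline, Reaction wheel 2 is out, Thruster 2 trips}; {Aft magnetorquer 2 failed, Aft propellant valve is down, Reaction wheel 2 is out, Thruster 2 trips}; {Redundant gyro 2 stuck}.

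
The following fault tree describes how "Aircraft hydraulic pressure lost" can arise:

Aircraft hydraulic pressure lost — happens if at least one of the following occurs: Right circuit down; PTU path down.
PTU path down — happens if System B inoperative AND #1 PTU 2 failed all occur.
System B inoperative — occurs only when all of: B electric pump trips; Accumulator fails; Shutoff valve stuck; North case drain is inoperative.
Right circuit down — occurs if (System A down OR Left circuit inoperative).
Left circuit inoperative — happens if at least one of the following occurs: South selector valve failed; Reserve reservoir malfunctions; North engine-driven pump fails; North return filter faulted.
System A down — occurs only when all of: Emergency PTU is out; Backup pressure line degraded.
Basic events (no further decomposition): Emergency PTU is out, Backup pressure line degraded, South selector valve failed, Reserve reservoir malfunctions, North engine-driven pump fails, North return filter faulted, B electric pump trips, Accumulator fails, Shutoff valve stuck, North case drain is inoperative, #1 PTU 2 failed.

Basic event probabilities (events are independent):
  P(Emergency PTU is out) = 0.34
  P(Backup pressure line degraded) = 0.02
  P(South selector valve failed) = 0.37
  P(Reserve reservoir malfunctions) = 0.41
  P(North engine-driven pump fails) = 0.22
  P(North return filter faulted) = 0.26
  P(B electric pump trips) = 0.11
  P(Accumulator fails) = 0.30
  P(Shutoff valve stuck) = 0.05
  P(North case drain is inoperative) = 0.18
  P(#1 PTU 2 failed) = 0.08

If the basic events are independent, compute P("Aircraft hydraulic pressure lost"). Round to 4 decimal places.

P(System A down) [AND] = 0.34 × 0.02 = 0.006800
P(Left circuit inoperative) [OR] = 1 − (1−0.37) × (1−0.41) × (1−0.22) × (1−0.26) = 0.785455
P(Right circuit down) [OR] = 1 − (1−0.006800) × (1−0.785455) = 0.786914
P(System B inoperative) [AND] = 0.11 × 0.30 × 0.05 × 0.18 = 0.000297
P(PTU path down) [AND] = 0.000297 × 0.08 = 0.000024
P(Aircraft hydraulic pressure lost) [OR] = 1 − (1−0.786914) × (1−0.000024) = 0.786919
Rounded to 4 decimal places: P(Aircraft hydraulic pressure lost) ≈ 0.7869.

0.7869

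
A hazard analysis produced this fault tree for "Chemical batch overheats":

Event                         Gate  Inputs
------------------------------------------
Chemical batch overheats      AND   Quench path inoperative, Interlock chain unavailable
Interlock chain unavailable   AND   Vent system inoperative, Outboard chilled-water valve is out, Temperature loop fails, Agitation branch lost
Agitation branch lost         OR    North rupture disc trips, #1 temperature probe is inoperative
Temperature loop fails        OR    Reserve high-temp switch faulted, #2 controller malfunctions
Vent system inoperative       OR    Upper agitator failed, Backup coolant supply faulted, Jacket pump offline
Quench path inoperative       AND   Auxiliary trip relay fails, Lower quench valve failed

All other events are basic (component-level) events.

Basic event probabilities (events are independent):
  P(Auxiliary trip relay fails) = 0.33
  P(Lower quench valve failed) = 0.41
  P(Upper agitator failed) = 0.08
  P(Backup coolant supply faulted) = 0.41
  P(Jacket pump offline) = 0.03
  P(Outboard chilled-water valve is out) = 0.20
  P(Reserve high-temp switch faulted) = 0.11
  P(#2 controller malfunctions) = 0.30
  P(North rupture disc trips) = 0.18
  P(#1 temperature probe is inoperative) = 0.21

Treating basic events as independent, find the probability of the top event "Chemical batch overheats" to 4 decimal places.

P(Quench path inoperative) [AND] = 0.33 × 0.41 = 0.135300
P(Vent system inoperative) [OR] = 1 − (1−0.08) × (1−0.41) × (1−0.03) = 0.473484
P(Temperature loop fails) [OR] = 1 − (1−0.11) × (1−0.30) = 0.377000
P(Agitation branch lost) [OR] = 1 − (1−0.18) × (1−0.21) = 0.352200
P(Interlock chain unavailable) [AND] = 0.473484 × 0.20 × 0.377000 × 0.352200 = 0.012574
P(Chemical batch overheats) [AND] = 0.135300 × 0.012574 = 0.001701
Rounded to 4 decimal places: P(Chemical batch overheats) ≈ 0.0017.

0.0017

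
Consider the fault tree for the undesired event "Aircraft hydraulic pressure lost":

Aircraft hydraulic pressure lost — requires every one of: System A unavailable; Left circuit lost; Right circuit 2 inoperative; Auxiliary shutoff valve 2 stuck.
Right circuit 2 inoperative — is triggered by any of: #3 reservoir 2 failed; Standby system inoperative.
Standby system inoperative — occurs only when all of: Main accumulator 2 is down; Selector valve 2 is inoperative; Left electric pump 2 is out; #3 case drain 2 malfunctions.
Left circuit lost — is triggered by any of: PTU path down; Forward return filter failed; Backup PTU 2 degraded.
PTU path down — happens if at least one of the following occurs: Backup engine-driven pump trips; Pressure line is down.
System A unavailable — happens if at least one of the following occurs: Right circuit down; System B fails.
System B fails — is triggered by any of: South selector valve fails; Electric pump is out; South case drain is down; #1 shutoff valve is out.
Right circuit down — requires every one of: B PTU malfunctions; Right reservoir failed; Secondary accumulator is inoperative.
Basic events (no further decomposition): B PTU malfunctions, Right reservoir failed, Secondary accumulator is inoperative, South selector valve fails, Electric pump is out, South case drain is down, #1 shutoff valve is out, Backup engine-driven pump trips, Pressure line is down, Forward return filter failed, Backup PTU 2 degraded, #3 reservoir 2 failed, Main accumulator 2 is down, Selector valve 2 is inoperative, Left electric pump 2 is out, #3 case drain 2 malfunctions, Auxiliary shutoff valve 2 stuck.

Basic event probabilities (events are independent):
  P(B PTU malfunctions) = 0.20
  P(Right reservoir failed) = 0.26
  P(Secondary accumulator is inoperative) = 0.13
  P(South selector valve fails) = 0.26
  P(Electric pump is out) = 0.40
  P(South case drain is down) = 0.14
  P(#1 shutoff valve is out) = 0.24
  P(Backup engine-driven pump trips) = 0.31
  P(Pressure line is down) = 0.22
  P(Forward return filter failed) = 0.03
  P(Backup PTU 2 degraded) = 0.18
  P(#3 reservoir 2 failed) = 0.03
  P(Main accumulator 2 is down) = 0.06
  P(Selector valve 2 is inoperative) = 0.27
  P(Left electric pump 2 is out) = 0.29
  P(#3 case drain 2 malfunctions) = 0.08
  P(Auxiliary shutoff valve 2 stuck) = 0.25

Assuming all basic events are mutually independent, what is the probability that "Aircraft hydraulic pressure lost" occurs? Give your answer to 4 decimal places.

0.0031

P(Right circuit down) [AND] = 0.20 × 0.26 × 0.13 = 0.006760
P(System B fails) [OR] = 1 − (1−0.26) × (1−0.40) × (1−0.14) × (1−0.24) = 0.709802
P(System A unavailable) [OR] = 1 − (1−0.006760) × (1−0.709802) = 0.711764
P(PTU path down) [OR] = 1 − (1−0.31) × (1−0.22) = 0.461800
P(Left circuit lost) [OR] = 1 − (1−0.461800) × (1−0.03) × (1−0.18) = 0.571916
P(Standby system inoperative) [AND] = 0.06 × 0.27 × 0.29 × 0.08 = 0.000376
P(Right circuit 2 inoperative) [OR] = 1 − (1−0.03) × (1−0.000376) = 0.030365
P(Aircraft hydraulic pressure lost) [AND] = 0.711764 × 0.571916 × 0.030365 × 0.25 = 0.003090
Rounded to 4 decimal places: P(Aircraft hydraulic pressure lost) ≈ 0.0031.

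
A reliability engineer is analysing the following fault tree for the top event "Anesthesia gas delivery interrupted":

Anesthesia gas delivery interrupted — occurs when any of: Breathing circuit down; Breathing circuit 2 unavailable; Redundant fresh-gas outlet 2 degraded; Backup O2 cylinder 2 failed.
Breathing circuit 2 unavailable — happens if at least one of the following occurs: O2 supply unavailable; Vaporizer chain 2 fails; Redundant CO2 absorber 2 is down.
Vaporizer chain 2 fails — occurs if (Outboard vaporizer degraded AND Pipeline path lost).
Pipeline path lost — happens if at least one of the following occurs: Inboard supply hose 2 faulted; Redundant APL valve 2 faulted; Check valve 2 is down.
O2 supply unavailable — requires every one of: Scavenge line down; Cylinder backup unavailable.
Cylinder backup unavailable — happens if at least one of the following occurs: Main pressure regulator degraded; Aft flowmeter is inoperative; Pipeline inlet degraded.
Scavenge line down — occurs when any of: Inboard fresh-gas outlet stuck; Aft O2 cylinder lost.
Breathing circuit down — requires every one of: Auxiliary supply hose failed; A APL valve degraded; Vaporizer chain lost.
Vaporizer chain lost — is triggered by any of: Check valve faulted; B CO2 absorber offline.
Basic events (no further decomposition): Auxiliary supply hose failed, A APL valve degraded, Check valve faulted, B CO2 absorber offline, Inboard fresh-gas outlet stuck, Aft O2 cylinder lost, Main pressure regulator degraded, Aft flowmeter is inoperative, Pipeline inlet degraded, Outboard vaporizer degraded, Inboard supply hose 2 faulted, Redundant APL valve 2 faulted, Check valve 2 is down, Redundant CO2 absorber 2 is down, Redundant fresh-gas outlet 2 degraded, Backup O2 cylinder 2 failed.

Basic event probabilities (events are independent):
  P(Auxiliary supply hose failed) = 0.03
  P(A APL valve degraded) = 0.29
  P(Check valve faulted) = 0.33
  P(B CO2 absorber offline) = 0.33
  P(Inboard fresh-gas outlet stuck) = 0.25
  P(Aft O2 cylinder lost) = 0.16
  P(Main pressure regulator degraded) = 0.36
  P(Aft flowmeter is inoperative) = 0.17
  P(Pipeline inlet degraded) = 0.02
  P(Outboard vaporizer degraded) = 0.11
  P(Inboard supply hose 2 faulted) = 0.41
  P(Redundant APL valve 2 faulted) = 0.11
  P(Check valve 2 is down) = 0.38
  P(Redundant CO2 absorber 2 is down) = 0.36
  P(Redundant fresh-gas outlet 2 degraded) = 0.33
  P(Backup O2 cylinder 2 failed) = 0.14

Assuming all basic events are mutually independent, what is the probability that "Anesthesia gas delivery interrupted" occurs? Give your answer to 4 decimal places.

0.7205

P(Vaporizer chain lost) [OR] = 1 − (1−0.33) × (1−0.33) = 0.551100
P(Breathing circuit down) [AND] = 0.03 × 0.29 × 0.551100 = 0.004795
P(Scavenge line down) [OR] = 1 − (1−0.25) × (1−0.16) = 0.370000
P(Cylinder backup unavailable) [OR] = 1 − (1−0.36) × (1−0.17) × (1−0.02) = 0.479424
P(O2 supply unavailable) [AND] = 0.370000 × 0.479424 = 0.177387
P(Pipeline path lost) [OR] = 1 − (1−0.41) × (1−0.11) × (1−0.38) = 0.674438
P(Vaporizer chain 2 fails) [AND] = 0.11 × 0.674438 = 0.074188
P(Breathing circuit 2 unavailable) [OR] = 1 − (1−0.177387) × (1−0.074188) × (1−0.36) = 0.512586
P(Anesthesia gas delivery interrupted) [OR] = 1 − (1−0.004795) × (1−0.512586) × (1−0.33) × (1−0.14) = 0.720499
Rounded to 4 decimal places: P(Anesthesia gas delivery interrupted) ≈ 0.7205.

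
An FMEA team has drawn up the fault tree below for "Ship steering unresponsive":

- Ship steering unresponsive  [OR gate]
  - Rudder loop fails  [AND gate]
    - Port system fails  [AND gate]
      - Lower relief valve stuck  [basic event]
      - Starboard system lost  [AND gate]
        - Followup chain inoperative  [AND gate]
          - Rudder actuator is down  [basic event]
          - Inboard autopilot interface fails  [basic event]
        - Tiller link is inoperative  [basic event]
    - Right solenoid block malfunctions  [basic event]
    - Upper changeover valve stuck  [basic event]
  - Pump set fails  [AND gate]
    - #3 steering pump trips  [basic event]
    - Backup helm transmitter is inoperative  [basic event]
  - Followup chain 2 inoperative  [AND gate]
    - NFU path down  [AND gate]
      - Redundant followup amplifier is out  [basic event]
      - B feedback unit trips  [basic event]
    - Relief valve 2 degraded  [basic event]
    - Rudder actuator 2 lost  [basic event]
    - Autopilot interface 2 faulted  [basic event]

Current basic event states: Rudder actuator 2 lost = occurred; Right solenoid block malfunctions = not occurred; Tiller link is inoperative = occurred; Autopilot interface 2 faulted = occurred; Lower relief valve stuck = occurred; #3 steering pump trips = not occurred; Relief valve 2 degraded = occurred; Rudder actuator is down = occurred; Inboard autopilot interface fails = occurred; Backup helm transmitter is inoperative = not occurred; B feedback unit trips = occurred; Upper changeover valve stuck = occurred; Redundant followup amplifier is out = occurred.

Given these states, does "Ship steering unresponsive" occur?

Yes

Followup chain inoperative [AND]: Rudder actuator is down=occurs, Inboard autopilot interface fails=occurs → all inputs occur → occurs.
Starboard system lost [AND]: Followup chain inoperative=occurs, Tiller link is inoperative=occurs → all inputs occur → occurs.
Port system fails [AND]: Lower relief valve stuck=occurs, Starboard system lost=occurs → all inputs occur → occurs.
Rudder loop fails [AND]: Port system fails=occurs, Right solenoid block malfunctions=not, Upper changeover valve stuck=occurs → not all inputs occur → does not occur.
Pump set fails [AND]: #3 steering pump trips=not, Backup helm transmitter is inoperative=not → not all inputs occur → does not occur.
NFU path down [AND]: Redundant followup amplifier is out=occurs, B feedback unit trips=occurs → all inputs occur → occurs.
Followup chain 2 inoperative [AND]: NFU path down=occurs, Relief valve 2 degraded=occurs, Rudder actuator 2 lost=occurs, Autopilot interface 2 faulted=occurs → all inputs occur → occurs.
Ship steering unresponsive [OR]: Rudder loop fails=not, Pump set fails=not, Followup chain 2 inoperative=occurs → at least one input occurs → occurs.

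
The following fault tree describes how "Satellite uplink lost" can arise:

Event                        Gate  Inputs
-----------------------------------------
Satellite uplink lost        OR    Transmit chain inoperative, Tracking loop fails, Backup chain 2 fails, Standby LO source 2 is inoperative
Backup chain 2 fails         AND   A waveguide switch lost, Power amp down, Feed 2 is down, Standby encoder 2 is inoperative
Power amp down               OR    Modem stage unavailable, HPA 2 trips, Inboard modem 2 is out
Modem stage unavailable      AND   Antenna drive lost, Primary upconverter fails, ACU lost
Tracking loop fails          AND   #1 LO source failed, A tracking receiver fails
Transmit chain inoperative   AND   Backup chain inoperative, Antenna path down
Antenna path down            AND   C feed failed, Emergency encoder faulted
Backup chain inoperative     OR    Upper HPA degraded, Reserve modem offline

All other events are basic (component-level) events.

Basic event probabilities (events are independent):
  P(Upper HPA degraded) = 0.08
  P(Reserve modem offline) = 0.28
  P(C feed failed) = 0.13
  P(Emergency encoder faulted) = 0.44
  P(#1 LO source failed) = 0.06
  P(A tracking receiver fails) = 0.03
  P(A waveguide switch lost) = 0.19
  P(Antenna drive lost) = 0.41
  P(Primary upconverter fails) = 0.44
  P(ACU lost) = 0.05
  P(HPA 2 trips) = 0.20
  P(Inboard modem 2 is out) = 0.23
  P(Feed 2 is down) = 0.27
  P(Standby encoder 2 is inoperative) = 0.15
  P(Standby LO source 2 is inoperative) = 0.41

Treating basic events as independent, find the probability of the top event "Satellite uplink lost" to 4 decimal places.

P(Backup chain inoperative) [OR] = 1 − (1−0.08) × (1−0.28) = 0.337600
P(Antenna path down) [AND] = 0.13 × 0.44 = 0.057200
P(Transmit chain inoperative) [AND] = 0.337600 × 0.057200 = 0.019311
P(Tracking loop fails) [AND] = 0.06 × 0.03 = 0.001800
P(Modem stage unavailable) [AND] = 0.41 × 0.44 × 0.05 = 0.009020
P(Power amp down) [OR] = 1 − (1−0.009020) × (1−0.20) × (1−0.23) = 0.389556
P(Backup chain 2 fails) [AND] = 0.19 × 0.389556 × 0.27 × 0.15 = 0.002998
P(Satellite uplink lost) [OR] = 1 − (1−0.019311) × (1−0.001800) × (1−0.002998) × (1−0.41) = 0.424167
Rounded to 4 decimal places: P(Satellite uplink lost) ≈ 0.4242.

0.4242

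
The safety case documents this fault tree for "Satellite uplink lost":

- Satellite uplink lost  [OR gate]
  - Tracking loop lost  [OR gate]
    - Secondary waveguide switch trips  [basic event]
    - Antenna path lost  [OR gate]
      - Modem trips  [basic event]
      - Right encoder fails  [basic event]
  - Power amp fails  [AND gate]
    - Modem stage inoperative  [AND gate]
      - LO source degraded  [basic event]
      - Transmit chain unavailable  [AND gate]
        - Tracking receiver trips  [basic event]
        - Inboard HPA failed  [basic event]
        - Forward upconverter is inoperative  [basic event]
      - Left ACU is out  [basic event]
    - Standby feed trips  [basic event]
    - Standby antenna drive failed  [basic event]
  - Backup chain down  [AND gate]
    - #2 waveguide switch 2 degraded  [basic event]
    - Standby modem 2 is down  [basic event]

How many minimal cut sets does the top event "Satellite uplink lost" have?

Antenna path lost [OR]: union of children's cut sets → 2 cut set(s).
Tracking loop lost [OR]: union of children's cut sets → 3 cut set(s).
Transmit chain unavailable [AND]: one cut set from each child combined → 1 × 1 × 1 = 1 cut set(s).
Modem stage inoperative [AND]: one cut set from each child combined → 1 × 1 × 1 = 1 cut set(s).
Power amp fails [AND]: one cut set from each child combined → 1 × 1 × 1 = 1 cut set(s).
Backup chain down [AND]: one cut set from each child combined → 1 × 1 = 1 cut set(s).
Satellite uplink lost [OR]: union of children's cut sets → 5 cut set(s).
Minimal cut sets: {Secondary waveguide switch trips}; {Modem trips}; {Right encoder fails}; {Forward upconverter is inoperative, Inboard HPA failed, LO source degraded, Left ACU is out, Standby antenna drive failed, Standby feed trips, Tracking receiver trips}; {#2 waveguide switch 2 degraded, Standby modem 2 is down}.

5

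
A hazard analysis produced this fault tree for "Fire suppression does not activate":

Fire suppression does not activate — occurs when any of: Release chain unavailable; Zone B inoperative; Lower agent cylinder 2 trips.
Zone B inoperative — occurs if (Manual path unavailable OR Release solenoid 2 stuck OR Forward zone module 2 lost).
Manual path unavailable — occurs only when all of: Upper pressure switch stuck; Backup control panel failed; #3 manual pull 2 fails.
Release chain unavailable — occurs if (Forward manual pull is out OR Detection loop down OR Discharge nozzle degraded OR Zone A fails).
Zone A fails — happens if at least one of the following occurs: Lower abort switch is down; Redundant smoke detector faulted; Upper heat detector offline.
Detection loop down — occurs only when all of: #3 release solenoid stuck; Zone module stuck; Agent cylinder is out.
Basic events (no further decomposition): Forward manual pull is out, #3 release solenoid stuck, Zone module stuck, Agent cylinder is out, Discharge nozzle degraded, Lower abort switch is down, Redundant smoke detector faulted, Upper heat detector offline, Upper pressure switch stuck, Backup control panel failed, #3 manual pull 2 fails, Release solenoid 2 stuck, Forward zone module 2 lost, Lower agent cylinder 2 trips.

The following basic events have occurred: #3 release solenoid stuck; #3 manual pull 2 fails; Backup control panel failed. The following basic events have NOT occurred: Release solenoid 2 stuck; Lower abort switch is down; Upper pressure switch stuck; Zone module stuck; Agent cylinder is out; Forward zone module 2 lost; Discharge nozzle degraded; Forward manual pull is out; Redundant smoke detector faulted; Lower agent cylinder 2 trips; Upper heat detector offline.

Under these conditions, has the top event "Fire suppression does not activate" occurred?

Detection loop down [AND]: #3 release solenoid stuck=occurs, Zone module stuck=not, Agent cylinder is out=not → not all inputs occur → does not occur.
Zone A fails [OR]: Lower abort switch is down=not, Redundant smoke detector faulted=not, Upper heat detector offline=not → no input occurs → does not occur.
Release chain unavailable [OR]: Forward manual pull is out=not, Detection loop down=not, Discharge nozzle degraded=not, Zone A fails=not → no input occurs → does not occur.
Manual path unavailable [AND]: Upper pressure switch stuck=not, Backup control panel failed=occurs, #3 manual pull 2 fails=occurs → not all inputs occur → does not occur.
Zone B inoperative [OR]: Manual path unavailable=not, Release solenoid 2 stuck=not, Forward zone module 2 lost=not → no input occurs → does not occur.
Fire suppression does not activate [OR]: Release chain unavailable=not, Zone B inoperative=not, Lower agent cylinder 2 trips=not → no input occurs → does not occur.

No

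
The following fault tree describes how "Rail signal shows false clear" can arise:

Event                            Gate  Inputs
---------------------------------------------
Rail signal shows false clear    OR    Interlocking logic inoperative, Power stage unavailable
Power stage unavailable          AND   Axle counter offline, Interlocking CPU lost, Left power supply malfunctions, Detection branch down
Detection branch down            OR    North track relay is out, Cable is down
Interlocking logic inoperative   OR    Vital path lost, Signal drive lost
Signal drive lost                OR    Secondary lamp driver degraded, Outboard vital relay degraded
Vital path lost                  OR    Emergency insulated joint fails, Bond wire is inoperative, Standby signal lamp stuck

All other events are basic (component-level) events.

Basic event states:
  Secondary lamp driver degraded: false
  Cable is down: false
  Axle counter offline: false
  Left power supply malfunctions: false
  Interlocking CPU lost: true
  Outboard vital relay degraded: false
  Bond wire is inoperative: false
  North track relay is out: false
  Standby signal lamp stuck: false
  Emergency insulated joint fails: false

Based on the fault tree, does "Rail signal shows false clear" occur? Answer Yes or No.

Vital path lost [OR]: Emergency insulated joint fails=not, Bond wire is inoperative=not, Standby signal lamp stuck=not → no input occurs → does not occur.
Signal drive lost [OR]: Secondary lamp driver degraded=not, Outboard vital relay degraded=not → no input occurs → does not occur.
Interlocking logic inoperative [OR]: Vital path lost=not, Signal drive lost=not → no input occurs → does not occur.
Detection branch down [OR]: North track relay is out=not, Cable is down=not → no input occurs → does not occur.
Power stage unavailable [AND]: Axle counter offline=not, Interlocking CPU lost=occurs, Left power supply malfunctions=not, Detection branch down=not → not all inputs occur → does not occur.
Rail signal shows false clear [OR]: Interlocking logic inoperative=not, Power stage unavailable=not → no input occurs → does not occur.

No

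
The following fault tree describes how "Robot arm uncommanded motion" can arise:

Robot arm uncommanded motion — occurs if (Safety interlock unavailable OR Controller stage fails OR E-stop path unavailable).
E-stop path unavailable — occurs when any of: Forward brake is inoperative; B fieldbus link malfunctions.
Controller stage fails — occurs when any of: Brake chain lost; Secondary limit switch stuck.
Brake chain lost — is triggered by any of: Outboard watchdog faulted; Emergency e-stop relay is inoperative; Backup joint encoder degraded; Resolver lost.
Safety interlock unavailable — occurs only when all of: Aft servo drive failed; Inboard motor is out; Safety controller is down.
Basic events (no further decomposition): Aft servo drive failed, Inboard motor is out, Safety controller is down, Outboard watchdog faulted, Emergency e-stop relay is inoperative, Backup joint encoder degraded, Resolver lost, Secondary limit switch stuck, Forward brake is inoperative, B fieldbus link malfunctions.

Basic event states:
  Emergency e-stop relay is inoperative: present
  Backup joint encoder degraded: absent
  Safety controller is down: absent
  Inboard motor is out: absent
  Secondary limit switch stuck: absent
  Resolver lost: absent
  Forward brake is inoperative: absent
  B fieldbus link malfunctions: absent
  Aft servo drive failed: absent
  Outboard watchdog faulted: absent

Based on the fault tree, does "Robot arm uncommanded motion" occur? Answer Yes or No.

Safety interlock unavailable [AND]: Aft servo drive failed=not, Inboard motor is out=not, Safety controller is down=not → not all inputs occur → does not occur.
Brake chain lost [OR]: Outboard watchdog faulted=not, Emergency e-stop relay is inoperative=occurs, Backup joint encoder degraded=not, Resolver lost=not → at least one input occurs → occurs.
Controller stage fails [OR]: Brake chain lost=occurs, Secondary limit switch stuck=not → at least one input occurs → occurs.
E-stop path unavailable [OR]: Forward brake is inoperative=not, B fieldbus link malfunctions=not → no input occurs → does not occur.
Robot arm uncommanded motion [OR]: Safety interlock unavailable=not, Controller stage fails=occurs, E-stop path unavailable=not → at least one input occurs → occurs.

Yes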